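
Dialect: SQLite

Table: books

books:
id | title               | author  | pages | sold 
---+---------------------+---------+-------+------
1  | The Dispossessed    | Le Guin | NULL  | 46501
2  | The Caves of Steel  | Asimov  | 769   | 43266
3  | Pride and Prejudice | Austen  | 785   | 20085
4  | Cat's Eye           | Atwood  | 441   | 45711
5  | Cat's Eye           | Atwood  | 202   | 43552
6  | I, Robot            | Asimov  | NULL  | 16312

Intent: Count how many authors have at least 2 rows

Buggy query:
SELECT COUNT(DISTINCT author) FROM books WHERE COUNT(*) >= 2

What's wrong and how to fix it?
Bug: COUNT(*) cannot appear in WHERE; the per-group count doesn't exist yet

Fix: Use a subquery that GROUPs and filters with HAVING, then count its rows

Corrected query:
SELECT COUNT(*) FROM (SELECT author FROM books GROUP BY author HAVING COUNT(*) >= 2)

Result:
COUNT(*)
--------
2       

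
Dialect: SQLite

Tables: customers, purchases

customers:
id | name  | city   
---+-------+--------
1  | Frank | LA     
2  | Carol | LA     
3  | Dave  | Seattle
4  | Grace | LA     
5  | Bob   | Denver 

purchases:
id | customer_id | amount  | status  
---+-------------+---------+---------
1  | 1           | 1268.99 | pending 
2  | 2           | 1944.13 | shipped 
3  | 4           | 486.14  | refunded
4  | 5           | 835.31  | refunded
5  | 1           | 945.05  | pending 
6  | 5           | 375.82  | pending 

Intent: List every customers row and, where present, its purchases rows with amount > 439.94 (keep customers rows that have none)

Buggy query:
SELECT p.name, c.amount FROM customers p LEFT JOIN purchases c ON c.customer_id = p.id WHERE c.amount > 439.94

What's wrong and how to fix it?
Bug: A WHERE condition on the right-hand table after LEFT JOIN drops unmatched parents

Fix: Put 'c.amount > 439.94' in the JOIN's ON clause instead of WHERE

Corrected query:
SELECT p.name, c.amount FROM customers p LEFT JOIN purchases c ON c.customer_id = p.id AND c.amount > 439.94

Result:
name  | amount 
------+--------
Frank | 945.05 
Frank | 1268.99
Carol | 1944.13
Dave  | NULL   
Grace | 486.14 
Bob   | 835.31 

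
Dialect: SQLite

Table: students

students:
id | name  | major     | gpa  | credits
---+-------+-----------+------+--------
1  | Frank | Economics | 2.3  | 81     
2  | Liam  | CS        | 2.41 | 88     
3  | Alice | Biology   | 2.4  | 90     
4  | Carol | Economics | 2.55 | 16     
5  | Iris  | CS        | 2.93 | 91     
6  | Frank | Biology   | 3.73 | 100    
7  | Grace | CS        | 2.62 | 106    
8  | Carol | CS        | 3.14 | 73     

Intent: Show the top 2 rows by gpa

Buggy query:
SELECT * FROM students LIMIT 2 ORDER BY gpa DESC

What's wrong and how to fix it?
Bug: ORDER BY cannot follow LIMIT; LIMIT is the final clause

Fix: Swap the clauses: ORDER BY first, then LIMIT

Corrected query:
SELECT * FROM students ORDER BY gpa DESC LIMIT 2

Result:
id | name  | major   | gpa  | credits
---+-------+---------+------+--------
6  | Frank | Biology | 3.73 | 100    
8  | Carol | CS      | 3.14 | 73     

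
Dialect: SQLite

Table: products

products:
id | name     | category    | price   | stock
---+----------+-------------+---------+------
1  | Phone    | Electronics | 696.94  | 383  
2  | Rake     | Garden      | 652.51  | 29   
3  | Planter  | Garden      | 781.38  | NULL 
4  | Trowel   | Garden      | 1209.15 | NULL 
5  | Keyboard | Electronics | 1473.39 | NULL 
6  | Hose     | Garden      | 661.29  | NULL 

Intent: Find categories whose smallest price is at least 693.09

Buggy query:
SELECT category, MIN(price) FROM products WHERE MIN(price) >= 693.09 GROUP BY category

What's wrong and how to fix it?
Bug: MIN() in WHERE is a misuse of aggregate

Fix: Use HAVING for the per-group MIN condition

Corrected query:
SELECT category, MIN(price) FROM products GROUP BY category HAVING MIN(price) >= 693.09

Result:
category    | MIN(price)
------------+-----------
Electronics | 696.94    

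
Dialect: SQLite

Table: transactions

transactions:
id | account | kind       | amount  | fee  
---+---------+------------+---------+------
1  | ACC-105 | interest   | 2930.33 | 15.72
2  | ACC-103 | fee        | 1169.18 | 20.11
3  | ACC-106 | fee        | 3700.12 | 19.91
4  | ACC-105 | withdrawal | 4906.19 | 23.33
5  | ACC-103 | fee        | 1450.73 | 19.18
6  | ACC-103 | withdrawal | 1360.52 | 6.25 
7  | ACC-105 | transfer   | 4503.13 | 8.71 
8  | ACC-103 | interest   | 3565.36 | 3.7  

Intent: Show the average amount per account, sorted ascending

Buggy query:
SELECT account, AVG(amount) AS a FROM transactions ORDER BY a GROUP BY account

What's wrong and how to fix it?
Bug: ORDER BY appears before GROUP BY; SQL clause order requires GROUP BY first

Fix: Reorder: SELECT … FROM … GROUP BY … ORDER BY …

Corrected query:
SELECT account, AVG(amount) AS a FROM transactions GROUP BY account ORDER BY a

Result:
account | a          
--------+------------
ACC-103 | 1886.4475  
ACC-106 | 3700.12    
ACC-105 | 4113.216667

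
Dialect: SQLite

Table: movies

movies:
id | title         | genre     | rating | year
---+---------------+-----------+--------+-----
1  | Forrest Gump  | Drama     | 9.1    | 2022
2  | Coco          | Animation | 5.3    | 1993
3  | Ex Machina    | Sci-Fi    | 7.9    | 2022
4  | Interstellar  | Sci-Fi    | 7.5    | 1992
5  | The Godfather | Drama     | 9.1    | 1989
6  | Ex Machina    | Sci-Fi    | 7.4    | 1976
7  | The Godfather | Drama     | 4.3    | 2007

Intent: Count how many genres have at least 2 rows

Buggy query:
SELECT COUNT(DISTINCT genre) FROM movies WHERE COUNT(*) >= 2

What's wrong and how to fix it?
Bug: COUNT(*) cannot appear in WHERE; the per-group count doesn't exist yet

Fix: Group first with HAVING COUNT(*) >= 2, then COUNT the resulting groups

Corrected query:
SELECT COUNT(*) FROM (SELECT genre FROM movies GROUP BY genre HAVING COUNT(*) >= 2)

Result:
COUNT(*)
--------
2       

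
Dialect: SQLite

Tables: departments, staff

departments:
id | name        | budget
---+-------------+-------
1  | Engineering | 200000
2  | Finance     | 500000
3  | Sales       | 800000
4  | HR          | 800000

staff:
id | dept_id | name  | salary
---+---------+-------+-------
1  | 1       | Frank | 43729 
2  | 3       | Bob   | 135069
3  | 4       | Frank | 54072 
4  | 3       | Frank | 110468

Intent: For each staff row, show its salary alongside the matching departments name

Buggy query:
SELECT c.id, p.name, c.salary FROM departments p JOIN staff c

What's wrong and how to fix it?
Bug: JOIN with no ON clause produces a cartesian product; every staff row pairs with every departments row

Fix: Specify the join condition linking the foreign key to the parent id

Corrected query:
SELECT c.id, p.name, c.salary FROM departments p JOIN staff c ON c.dept_id = p.id

Result:
id | name        | salary
---+-------------+-------
1  | Engineering | 43729 
2  | Sales       | 135069
3  | HR          | 54072 
4  | Sales       | 110468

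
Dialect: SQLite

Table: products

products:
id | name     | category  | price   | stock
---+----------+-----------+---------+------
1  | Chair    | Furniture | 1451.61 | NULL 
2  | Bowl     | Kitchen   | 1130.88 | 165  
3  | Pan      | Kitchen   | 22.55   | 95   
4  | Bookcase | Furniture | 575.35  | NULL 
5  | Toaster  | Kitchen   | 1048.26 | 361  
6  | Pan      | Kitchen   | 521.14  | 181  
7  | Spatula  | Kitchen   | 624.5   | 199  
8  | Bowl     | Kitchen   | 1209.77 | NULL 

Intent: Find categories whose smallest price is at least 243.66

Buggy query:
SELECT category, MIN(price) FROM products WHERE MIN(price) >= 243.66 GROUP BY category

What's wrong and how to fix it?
Bug: MIN() in WHERE is a misuse of aggregate

Fix: Use HAVING for the per-group MIN condition

Corrected query:
SELECT category, MIN(price) FROM products GROUP BY category HAVING MIN(price) >= 243.66

Result:
category  | MIN(price)
----------+-----------
Furniture | 575.35    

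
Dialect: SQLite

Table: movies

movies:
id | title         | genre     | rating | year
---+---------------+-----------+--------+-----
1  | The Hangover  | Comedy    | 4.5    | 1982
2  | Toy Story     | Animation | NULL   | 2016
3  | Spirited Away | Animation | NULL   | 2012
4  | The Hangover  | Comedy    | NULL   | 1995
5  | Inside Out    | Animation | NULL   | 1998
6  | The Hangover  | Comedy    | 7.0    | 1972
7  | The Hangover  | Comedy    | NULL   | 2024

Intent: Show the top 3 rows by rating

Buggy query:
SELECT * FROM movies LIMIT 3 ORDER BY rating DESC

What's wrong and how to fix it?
Bug: LIMIT must come after ORDER BY

Fix: Swap the clauses: ORDER BY first, then LIMIT

Corrected query:
SELECT * FROM movies ORDER BY rating DESC LIMIT 3

Result:
id | title        | genre     | rating | year
---+--------------+-----------+--------+-----
6  | The Hangover | Comedy    | 7      | 1972
1  | The Hangover | Comedy    | 4.5    | 1982
2  | Toy Story    | Animation | NULL   | 2016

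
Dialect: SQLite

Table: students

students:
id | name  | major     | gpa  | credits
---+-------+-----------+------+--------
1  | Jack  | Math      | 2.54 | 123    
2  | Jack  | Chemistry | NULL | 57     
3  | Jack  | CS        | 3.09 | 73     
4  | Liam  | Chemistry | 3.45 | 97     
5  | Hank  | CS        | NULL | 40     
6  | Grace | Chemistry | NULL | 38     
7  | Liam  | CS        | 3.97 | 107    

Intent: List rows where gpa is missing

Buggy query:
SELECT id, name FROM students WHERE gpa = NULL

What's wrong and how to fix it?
Bug: '= NULL' is always unknown in SQL three-valued logic, so no rows match

Fix: Use IS NULL to test for NULL

Corrected query:
SELECT id, name FROM students WHERE gpa IS NULL

Result:
id | name 
---+------
2  | Jack 
5  | Hank 
6  | Grace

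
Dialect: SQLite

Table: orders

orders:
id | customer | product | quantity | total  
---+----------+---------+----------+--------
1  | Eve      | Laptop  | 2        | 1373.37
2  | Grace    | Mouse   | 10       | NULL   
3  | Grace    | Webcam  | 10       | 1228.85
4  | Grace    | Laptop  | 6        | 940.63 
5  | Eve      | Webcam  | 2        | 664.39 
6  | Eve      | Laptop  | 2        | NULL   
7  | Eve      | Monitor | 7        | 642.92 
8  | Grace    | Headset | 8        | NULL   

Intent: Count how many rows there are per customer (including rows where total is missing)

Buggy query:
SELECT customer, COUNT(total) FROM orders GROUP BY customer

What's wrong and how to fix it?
Bug: COUNT(total) skips NULLs, so groups with missing total are undercounted

Fix: Replace COUNT(total) with COUNT(*)

Corrected query:
SELECT customer, COUNT(*) FROM orders GROUP BY customer

Result:
customer | COUNT(*)
---------+---------
Eve      | 4       
Grace    | 4       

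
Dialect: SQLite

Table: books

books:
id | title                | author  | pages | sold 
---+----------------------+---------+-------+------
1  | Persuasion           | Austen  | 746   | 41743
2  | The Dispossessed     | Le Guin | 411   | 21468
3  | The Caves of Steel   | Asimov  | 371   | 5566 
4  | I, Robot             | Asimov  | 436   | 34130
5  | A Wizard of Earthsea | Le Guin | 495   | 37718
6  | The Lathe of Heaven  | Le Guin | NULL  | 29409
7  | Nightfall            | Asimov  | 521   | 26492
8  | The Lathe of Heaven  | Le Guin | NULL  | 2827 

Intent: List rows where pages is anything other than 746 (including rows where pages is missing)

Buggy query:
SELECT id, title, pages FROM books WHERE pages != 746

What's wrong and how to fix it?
Bug: 'pages != 746' is unknown when pages is NULL, so NULL rows are silently excluded

Fix: Handle NULL separately with IS NULL alongside the inequality

Corrected query:
SELECT id, title, pages FROM books WHERE pages != 746 OR pages IS NULL

Result:
id | title                | pages
---+----------------------+------
2  | The Dispossessed     | 411  
3  | The Caves of Steel   | 371  
4  | I, Robot             | 436  
5  | A Wizard of Earthsea | 495  
6  | The Lathe of Heaven  | NULL 
7  | Nightfall            | 521  
8  | The Lathe of Heaven  | NULL 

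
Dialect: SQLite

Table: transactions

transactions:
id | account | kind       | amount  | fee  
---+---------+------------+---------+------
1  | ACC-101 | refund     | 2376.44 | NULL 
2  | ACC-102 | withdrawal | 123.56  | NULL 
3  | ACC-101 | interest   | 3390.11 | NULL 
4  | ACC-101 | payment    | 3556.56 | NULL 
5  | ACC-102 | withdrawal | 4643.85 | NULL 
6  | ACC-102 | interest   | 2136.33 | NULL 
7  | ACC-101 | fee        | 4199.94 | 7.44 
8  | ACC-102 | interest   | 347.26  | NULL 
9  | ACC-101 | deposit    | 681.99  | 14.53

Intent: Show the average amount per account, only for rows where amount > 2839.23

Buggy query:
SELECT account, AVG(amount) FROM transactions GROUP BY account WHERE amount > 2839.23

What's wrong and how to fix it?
Bug: Row-level WHERE must come before GROUP BY in the clause order

Fix: Place WHERE between FROM and GROUP BY

Corrected query:
SELECT account, AVG(amount) FROM transactions WHERE amount > 2839.23 GROUP BY account

Result:
account | AVG(amount)
--------+------------
ACC-101 | 3715.536667
ACC-102 | 4643.85    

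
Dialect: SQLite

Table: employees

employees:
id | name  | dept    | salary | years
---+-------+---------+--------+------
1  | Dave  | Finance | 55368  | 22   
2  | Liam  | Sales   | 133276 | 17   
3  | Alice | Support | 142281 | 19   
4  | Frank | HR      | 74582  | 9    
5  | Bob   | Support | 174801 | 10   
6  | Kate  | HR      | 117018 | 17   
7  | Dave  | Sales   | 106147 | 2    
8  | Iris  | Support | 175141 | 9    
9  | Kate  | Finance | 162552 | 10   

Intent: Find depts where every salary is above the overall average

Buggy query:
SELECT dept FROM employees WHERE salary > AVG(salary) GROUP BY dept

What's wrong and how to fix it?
Bug: AVG() is an aggregate; it can't sit directly in WHERE

Fix: Use a subquery for AVG and a HAVING MIN(...) filter so the condition holds for every row in the group

Corrected query:
SELECT dept FROM employees GROUP BY dept HAVING MIN(salary) > (SELECT AVG(salary) FROM employees)

Result:
dept   
-------
Support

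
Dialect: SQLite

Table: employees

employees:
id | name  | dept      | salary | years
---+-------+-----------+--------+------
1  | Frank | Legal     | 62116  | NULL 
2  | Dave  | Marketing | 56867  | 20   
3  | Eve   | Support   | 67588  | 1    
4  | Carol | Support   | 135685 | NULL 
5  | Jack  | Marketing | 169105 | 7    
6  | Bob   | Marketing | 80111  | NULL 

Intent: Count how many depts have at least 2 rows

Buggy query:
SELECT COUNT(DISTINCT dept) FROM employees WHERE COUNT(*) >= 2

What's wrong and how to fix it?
Bug: COUNT(*) cannot appear in WHERE; the per-group count doesn't exist yet

Fix: Use a subquery that GROUPs and filters with HAVING, then count its rows

Corrected query:
SELECT COUNT(*) FROM (SELECT dept FROM employees GROUP BY dept HAVING COUNT(*) >= 2)

Result:
COUNT(*)
--------
2       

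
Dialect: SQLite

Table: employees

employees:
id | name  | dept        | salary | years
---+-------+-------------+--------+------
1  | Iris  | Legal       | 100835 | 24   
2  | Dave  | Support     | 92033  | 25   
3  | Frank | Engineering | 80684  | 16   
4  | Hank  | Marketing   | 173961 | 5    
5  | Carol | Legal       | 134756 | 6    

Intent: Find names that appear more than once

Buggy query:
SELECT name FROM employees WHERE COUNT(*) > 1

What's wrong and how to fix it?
Bug: COUNT(*) is an aggregate and cannot be used in WHERE

Fix: Group first, then use HAVING for the count condition

Corrected query:
SELECT name FROM employees GROUP BY name HAVING COUNT(*) > 1

Result:
(no rows)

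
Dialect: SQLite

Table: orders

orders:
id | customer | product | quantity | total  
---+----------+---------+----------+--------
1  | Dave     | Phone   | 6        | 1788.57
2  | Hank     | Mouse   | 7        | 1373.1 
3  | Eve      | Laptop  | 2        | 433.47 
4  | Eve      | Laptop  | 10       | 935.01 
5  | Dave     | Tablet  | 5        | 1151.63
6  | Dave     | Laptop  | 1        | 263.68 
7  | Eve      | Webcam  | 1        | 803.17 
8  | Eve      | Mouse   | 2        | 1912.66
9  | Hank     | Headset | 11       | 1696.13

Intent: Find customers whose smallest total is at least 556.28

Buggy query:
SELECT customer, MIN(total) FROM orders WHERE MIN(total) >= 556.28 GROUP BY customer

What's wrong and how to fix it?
Bug: Aggregates like MIN are computed per group after WHERE runs

Fix: Use HAVING for the per-group MIN condition

Corrected query:
SELECT customer, MIN(total) FROM orders GROUP BY customer HAVING MIN(total) >= 556.28

Result:
customer | MIN(total)
---------+-----------
Hank     | 1373.1    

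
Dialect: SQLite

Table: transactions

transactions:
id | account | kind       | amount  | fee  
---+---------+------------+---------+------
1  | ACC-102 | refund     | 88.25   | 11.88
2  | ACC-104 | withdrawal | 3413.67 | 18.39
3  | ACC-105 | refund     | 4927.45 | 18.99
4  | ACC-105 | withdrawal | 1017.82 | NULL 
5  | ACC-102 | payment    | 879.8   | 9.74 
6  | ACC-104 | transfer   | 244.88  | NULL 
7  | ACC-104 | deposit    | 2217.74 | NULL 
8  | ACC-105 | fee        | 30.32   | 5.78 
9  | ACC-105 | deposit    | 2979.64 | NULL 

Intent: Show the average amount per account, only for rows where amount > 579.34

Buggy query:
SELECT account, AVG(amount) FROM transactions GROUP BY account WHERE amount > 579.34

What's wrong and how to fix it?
Bug: Row-level WHERE must come before GROUP BY in the clause order

Fix: Move the WHERE clause before GROUP BY

Corrected query:
SELECT account, AVG(amount) FROM transactions WHERE amount > 579.34 GROUP BY account

Result:
account | AVG(amount)
--------+------------
ACC-102 | 879.8      
ACC-104 | 2815.705   
ACC-105 | 2974.97    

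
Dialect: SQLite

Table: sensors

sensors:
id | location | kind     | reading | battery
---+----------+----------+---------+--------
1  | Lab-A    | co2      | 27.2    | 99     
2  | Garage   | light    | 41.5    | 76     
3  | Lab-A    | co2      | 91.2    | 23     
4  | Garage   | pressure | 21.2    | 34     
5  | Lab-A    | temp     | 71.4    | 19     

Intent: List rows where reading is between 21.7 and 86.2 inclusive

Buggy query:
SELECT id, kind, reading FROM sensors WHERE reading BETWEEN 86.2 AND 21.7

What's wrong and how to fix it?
Bug: The bounds are reversed; BETWEEN a AND b requires a <= b to match anything

Fix: Swap the bounds so the smaller value comes first

Corrected query:
SELECT id, kind, reading FROM sensors WHERE reading BETWEEN 21.7 AND 86.2

Result:
id | kind  | reading
---+-------+--------
1  | co2   | 27.2   
2  | light | 41.5   
5  | temp  | 71.4   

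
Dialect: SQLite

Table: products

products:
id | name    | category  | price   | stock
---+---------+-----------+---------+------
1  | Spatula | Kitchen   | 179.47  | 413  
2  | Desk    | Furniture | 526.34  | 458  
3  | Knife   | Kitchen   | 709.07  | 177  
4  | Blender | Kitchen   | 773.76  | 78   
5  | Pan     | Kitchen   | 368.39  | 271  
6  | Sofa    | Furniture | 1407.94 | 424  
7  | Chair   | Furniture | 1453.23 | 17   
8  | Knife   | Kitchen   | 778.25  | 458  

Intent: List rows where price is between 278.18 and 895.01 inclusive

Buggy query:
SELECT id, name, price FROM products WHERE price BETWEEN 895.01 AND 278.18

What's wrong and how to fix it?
Bug: BETWEEN expects the lower bound first; with 895.01 AND 278.18 the range is empty

Fix: Write BETWEEN 278.18 AND 895.01

Corrected query:
SELECT id, name, price FROM products WHERE price BETWEEN 278.18 AND 895.01

Result:
id | name    | price 
---+---------+-------
2  | Desk    | 526.34
3  | Knife   | 709.07
4  | Blender | 773.76
5  | Pan     | 368.39
8  | Knife   | 778.25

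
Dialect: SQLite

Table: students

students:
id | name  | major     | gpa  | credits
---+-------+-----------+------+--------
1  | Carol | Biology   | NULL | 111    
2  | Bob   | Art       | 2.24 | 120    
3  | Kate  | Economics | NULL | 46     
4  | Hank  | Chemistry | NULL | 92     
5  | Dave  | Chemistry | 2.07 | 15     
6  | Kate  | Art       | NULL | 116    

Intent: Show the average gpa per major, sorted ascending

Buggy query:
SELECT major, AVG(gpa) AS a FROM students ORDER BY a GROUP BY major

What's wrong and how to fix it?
Bug: GROUP BY must precede ORDER BY

Fix: Move ORDER BY to the end, after GROUP BY

Corrected query:
SELECT major, AVG(gpa) AS a FROM students GROUP BY major ORDER BY a

Result:
major     | a   
----------+-----
Biology   | NULL
Economics | NULL
Chemistry | 2.07
Art       | 2.24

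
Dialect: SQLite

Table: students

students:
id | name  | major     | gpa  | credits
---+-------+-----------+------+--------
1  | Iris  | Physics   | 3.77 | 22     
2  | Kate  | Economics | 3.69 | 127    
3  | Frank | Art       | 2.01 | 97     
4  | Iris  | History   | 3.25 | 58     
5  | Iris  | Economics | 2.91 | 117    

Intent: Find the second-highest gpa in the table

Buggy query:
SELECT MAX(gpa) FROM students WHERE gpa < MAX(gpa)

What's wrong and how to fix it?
Bug: The inner MAX is an aggregate inside WHERE, which is not allowed

Fix: Put the inner MAX in a scalar subquery

Corrected query:
SELECT MAX(gpa) FROM students WHERE gpa < (SELECT MAX(gpa) FROM students)

Result:
MAX(gpa)
--------
3.69    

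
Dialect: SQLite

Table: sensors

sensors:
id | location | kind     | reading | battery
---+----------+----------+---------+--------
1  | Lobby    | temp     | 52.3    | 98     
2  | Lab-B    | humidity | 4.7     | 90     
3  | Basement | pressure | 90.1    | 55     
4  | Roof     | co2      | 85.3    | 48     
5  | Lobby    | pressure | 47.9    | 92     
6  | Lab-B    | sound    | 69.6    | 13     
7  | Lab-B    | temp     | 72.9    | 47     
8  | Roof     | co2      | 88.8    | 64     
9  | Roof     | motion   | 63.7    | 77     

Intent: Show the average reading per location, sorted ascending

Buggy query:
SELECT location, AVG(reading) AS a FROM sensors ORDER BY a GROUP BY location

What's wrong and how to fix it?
Bug: GROUP BY must precede ORDER BY

Fix: Move ORDER BY to the end, after GROUP BY

Corrected query:
SELECT location, AVG(reading) AS a FROM sensors GROUP BY location ORDER BY a

Result:
location | a        
---------+----------
Lab-B    | 49.066667
Lobby    | 50.1     
Roof     | 79.266667
Basement | 90.1     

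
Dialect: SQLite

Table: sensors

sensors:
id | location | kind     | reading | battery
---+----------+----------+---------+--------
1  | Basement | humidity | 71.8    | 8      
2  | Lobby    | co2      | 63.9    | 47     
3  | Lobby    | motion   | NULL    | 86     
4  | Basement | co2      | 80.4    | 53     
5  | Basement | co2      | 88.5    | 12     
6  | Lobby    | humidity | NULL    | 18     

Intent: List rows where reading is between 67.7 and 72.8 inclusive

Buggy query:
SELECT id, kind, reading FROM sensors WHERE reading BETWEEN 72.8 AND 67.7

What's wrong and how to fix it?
Bug: BETWEEN expects the lower bound first; with 72.8 AND 67.7 the range is empty

Fix: Write BETWEEN 67.7 AND 72.8

Corrected query:
SELECT id, kind, reading FROM sensors WHERE reading BETWEEN 67.7 AND 72.8

Result:
id | kind     | reading
---+----------+--------
1  | humidity | 71.8   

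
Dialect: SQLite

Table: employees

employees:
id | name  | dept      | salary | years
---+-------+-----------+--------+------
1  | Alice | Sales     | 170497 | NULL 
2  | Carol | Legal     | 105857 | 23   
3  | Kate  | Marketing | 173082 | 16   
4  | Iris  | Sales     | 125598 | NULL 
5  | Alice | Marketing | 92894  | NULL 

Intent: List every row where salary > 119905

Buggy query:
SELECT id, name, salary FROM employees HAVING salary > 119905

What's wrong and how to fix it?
Bug: HAVING filters the output of aggregation, but this query has no GROUP BY and no aggregate functions, so SQLite rejects it (HAVING clause on a non-aggregate query); the condition here is per row

Fix: Replace HAVING with WHERE since the condition applies to individual rows

Corrected query:
SELECT id, name, salary FROM employees WHERE salary > 119905

Result:
id | name  | salary
---+-------+-------
1  | Alice | 170497
3  | Kate  | 173082
4  | Iris  | 125598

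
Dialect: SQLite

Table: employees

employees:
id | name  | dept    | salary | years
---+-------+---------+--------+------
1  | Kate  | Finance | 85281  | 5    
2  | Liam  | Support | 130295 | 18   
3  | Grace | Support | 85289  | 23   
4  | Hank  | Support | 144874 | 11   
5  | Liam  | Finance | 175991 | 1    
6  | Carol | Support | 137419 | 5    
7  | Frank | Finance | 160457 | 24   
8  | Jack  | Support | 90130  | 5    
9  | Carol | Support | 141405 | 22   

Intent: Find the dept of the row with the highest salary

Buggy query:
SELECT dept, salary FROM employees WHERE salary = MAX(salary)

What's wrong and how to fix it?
Bug: MAX(salary) is an aggregate and cannot be used directly in WHERE

Fix: Wrap MAX in a scalar subquery so WHERE compares against a single value

Corrected query:
SELECT dept, salary FROM employees WHERE salary = (SELECT MAX(salary) FROM employees)

Result:
dept    | salary
--------+-------
Finance | 175991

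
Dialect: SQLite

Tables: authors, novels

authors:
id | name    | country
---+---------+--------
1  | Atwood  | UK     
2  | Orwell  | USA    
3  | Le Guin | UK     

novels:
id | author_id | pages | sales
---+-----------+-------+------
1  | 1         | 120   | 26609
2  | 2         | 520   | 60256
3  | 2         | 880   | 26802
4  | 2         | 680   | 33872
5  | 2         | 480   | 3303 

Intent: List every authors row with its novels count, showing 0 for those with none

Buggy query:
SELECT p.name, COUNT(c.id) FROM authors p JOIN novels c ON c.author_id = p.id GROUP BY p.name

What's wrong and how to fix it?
Bug: An inner join excludes parents with zero children

Fix: Use LEFT JOIN so parents without children still appear (COUNT(c.id) gives 0)

Corrected query:
SELECT p.name, COUNT(c.id) FROM authors p LEFT JOIN novels c ON c.author_id = p.id GROUP BY p.name

Result:
name    | COUNT(c.id)
--------+------------
Atwood  | 1          
Le Guin | 0          
Orwell  | 4          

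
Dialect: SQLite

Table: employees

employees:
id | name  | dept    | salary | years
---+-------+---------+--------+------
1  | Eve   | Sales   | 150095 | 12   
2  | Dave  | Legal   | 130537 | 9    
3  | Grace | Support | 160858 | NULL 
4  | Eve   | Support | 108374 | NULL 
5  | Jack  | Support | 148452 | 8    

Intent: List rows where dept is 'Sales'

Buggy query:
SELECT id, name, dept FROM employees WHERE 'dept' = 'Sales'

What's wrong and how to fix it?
Bug: Single quotes denote string literals in SQL; the column name is being compared as a constant string

Fix: Remove the quotes around the column name (or use double quotes for an identifier)

Corrected query:
SELECT id, name, dept FROM employees WHERE dept = 'Sales'

Result:
id | name | dept 
---+------+------
1  | Eve  | Sales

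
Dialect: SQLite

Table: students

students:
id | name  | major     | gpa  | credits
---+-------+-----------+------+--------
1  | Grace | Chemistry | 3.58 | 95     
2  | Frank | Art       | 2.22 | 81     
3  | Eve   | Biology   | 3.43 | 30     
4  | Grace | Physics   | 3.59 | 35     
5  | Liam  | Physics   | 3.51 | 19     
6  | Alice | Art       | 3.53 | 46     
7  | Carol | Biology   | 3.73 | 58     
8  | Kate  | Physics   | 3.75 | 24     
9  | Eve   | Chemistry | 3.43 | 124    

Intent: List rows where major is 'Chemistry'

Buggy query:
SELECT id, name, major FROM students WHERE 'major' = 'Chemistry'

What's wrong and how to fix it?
Bug: 'major' in single quotes is a string literal, not the column; the comparison is literal-vs-literal and never true

Fix: Remove the quotes around the column name (or use double quotes for an identifier)

Corrected query:
SELECT id, name, major FROM students WHERE major = 'Chemistry'

Result:
id | name  | major    
---+-------+----------
1  | Grace | Chemistry
9  | Eve   | Chemistry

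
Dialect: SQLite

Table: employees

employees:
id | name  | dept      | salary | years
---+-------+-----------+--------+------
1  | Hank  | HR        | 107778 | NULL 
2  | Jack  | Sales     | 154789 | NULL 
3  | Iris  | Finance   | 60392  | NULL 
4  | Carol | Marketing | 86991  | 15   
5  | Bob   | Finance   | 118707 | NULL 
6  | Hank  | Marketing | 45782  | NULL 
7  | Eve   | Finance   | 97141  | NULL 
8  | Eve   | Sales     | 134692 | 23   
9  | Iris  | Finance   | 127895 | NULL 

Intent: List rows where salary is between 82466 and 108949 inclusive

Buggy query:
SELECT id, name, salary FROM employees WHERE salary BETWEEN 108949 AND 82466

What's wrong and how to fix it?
Bug: BETWEEN expects the lower bound first; with 108949 AND 82466 the range is empty

Fix: Write BETWEEN 82466 AND 108949

Corrected query:
SELECT id, name, salary FROM employees WHERE salary BETWEEN 82466 AND 108949

Result:
id | name  | salary
---+-------+-------
1  | Hank  | 107778
4  | Carol | 86991 
7  | Eve   | 97141 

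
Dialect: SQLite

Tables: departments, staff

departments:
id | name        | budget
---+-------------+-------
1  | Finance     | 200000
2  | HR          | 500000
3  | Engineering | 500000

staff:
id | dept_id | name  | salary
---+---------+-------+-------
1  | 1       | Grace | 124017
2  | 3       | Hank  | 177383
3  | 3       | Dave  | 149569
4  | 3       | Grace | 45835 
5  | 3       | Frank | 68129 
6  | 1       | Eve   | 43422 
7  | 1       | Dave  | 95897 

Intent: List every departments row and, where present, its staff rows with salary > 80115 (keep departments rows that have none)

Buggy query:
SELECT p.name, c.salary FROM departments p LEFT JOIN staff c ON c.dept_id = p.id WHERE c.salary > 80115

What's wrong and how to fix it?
Bug: Filtering c.salary in WHERE discards the NULL rows produced by LEFT JOIN, turning it into an inner join

Fix: Put 'c.salary > 80115' in the JOIN's ON clause instead of WHERE

Corrected query:
SELECT p.name, c.salary FROM departments p LEFT JOIN staff c ON c.dept_id = p.id AND c.salary > 80115

Result:
name        | salary
------------+-------
Finance     | 95897 
Finance     | 124017
HR          | NULL  
Engineering | 149569
Engineering | 177383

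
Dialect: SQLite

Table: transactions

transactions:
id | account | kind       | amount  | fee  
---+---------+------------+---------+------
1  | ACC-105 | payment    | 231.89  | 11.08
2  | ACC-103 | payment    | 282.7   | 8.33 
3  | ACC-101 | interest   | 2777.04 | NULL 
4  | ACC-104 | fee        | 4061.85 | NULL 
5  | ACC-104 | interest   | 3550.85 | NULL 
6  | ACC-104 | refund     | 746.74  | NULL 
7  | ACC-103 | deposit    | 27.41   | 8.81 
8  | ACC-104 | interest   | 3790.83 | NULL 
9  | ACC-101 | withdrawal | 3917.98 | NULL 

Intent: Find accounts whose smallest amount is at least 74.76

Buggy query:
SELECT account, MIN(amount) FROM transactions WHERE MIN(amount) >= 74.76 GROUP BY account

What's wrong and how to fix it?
Bug: Aggregates like MIN are computed per group after WHERE runs

Fix: Replace WHERE with HAVING after the GROUP BY

Corrected query:
SELECT account, MIN(amount) FROM transactions GROUP BY account HAVING MIN(amount) >= 74.76

Result:
account | MIN(amount)
--------+------------
ACC-101 | 2777.04    
ACC-104 | 746.74     
ACC-105 | 231.89     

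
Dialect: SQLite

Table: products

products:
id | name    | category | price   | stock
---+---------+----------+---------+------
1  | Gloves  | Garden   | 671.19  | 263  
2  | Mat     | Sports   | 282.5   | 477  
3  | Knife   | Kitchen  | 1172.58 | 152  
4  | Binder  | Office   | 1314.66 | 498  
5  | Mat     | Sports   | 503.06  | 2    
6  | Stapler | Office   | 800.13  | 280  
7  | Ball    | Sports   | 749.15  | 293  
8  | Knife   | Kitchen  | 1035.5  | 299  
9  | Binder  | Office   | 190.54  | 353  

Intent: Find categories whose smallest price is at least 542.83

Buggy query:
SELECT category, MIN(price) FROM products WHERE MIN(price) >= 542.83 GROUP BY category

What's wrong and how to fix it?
Bug: Aggregates like MIN are computed per group after WHERE runs

Fix: Replace WHERE with HAVING after the GROUP BY

Corrected query:
SELECT category, MIN(price) FROM products GROUP BY category HAVING MIN(price) >= 542.83

Result:
category | MIN(price)
---------+-----------
Garden   | 671.19    
Kitchen  | 1035.5    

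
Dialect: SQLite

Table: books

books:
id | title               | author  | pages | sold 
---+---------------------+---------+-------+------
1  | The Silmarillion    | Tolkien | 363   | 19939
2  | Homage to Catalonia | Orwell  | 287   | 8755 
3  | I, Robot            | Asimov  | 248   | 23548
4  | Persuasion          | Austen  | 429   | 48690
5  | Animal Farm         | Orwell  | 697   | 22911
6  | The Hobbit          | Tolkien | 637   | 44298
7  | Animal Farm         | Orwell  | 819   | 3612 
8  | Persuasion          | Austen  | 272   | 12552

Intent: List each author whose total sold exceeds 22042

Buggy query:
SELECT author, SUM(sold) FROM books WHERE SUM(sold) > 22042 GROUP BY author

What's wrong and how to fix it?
Bug: SUM(sold) is an aggregate, but WHERE filters rows before aggregation

Fix: Use HAVING (which filters groups after aggregation) instead of WHERE

Corrected query:
SELECT author, SUM(sold) FROM books GROUP BY author HAVING SUM(sold) > 22042

Result:
author  | SUM(sold)
--------+----------
Asimov  | 23548    
Austen  | 61242    
Orwell  | 35278    
Tolkien | 64237    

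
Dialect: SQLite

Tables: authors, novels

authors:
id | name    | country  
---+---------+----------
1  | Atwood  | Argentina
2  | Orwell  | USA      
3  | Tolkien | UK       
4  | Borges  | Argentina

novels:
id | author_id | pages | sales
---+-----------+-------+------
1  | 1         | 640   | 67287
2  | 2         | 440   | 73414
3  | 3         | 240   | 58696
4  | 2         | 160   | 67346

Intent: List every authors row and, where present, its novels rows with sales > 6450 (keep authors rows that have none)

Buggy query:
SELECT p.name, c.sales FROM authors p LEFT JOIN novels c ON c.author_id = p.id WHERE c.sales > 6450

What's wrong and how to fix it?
Bug: Filtering c.sales in WHERE discards the NULL rows produced by LEFT JOIN, turning it into an inner join

Fix: Move the right-table condition into the ON clause so unmatched parents are kept

Corrected query:
SELECT p.name, c.sales FROM authors p LEFT JOIN novels c ON c.author_id = p.id AND c.sales > 6450

Result:
name    | sales
--------+------
Atwood  | 67287
Orwell  | 67346
Orwell  | 73414
Tolkien | 58696
Borges  | NULL 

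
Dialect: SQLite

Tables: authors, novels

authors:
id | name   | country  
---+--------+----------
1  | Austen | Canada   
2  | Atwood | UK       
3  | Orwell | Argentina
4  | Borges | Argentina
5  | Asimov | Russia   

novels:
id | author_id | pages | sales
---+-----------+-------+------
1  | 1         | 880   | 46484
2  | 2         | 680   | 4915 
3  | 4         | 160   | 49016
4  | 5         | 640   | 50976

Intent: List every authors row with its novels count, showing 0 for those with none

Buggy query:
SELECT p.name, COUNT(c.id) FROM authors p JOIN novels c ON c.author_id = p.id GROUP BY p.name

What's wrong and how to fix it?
Bug: INNER JOIN drops authors rows that have no matching novels rows

Fix: Switch to LEFT JOIN to retain unmatched parent rows

Corrected query:
SELECT p.name, COUNT(c.id) FROM authors p LEFT JOIN novels c ON c.author_id = p.id GROUP BY p.name

Result:
name   | COUNT(c.id)
-------+------------
Asimov | 1          
Atwood | 1          
Austen | 1          
Borges | 1          
Orwell | 0          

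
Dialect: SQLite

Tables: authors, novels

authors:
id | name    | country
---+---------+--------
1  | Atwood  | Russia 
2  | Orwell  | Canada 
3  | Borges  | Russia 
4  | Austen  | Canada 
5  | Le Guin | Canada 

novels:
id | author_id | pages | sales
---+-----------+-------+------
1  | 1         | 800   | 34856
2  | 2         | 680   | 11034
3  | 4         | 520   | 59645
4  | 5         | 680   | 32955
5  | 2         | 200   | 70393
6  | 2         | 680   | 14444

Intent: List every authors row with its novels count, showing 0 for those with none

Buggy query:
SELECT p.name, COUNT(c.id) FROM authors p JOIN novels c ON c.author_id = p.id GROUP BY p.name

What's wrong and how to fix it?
Bug: An inner join excludes parents with zero children

Fix: Use LEFT JOIN so parents without children still appear (COUNT(c.id) gives 0)

Corrected query:
SELECT p.name, COUNT(c.id) FROM authors p LEFT JOIN novels c ON c.author_id = p.id GROUP BY p.name

Result:
name    | COUNT(c.id)
--------+------------
Atwood  | 1          
Austen  | 1          
Borges  | 0          
Le Guin | 1          
Orwell  | 3          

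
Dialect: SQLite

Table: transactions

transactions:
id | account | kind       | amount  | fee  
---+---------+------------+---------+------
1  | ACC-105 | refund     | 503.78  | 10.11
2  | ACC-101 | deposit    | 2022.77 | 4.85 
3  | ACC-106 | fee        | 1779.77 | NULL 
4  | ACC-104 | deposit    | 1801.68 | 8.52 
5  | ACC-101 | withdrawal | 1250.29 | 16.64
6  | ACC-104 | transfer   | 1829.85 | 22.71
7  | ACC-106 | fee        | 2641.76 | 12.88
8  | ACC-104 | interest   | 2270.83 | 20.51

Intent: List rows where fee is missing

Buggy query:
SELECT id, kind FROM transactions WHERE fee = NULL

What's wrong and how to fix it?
Bug: '= NULL' is always unknown in SQL three-valued logic, so no rows match

Fix: Use IS NULL to test for NULL

Corrected query:
SELECT id, kind FROM transactions WHERE fee IS NULL

Result:
id | kind
---+-----
3  | fee 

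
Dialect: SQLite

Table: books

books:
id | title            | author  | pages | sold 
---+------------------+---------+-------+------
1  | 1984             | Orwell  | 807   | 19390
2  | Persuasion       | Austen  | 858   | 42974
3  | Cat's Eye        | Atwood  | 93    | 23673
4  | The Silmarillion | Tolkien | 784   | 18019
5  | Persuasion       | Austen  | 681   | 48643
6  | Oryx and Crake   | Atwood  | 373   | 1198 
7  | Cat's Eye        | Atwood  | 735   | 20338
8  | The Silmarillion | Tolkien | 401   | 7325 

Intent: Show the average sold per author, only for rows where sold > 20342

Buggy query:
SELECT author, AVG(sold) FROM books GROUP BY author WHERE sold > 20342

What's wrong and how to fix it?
Bug: WHERE cannot follow GROUP BY

Fix: Place WHERE between FROM and GROUP BY

Corrected query:
SELECT author, AVG(sold) FROM books WHERE sold > 20342 GROUP BY author

Result:
author | AVG(sold)
-------+----------
Atwood | 23673    
Austen | 45808.5  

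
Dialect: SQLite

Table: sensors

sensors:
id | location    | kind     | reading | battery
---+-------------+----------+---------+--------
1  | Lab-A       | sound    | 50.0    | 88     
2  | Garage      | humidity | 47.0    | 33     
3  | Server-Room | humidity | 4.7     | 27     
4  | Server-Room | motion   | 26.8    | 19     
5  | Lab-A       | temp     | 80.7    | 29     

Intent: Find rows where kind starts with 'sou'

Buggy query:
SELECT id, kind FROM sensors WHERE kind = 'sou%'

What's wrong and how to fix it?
Bug: Wildcards only work with LIKE; '=' treats '%' as a literal character

Fix: Replace '=' with LIKE so 'sou%' is treated as a pattern

Corrected query:
SELECT id, kind FROM sensors WHERE kind LIKE 'sou%'

Result:
id | kind 
---+------
1  | sound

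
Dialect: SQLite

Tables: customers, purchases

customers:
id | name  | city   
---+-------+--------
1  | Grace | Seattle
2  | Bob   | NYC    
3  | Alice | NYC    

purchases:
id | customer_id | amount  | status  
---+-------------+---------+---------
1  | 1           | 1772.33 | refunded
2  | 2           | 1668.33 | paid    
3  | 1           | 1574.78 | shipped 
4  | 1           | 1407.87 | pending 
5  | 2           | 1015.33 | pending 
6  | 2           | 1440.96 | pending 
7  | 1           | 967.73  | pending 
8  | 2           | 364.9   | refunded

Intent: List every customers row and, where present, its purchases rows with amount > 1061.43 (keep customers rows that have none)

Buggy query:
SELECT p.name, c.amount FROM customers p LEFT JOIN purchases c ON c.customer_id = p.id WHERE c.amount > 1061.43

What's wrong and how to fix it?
Bug: A WHERE condition on the right-hand table after LEFT JOIN drops unmatched parents

Fix: Move the right-table condition into the ON clause so unmatched parents are kept

Corrected query:
SELECT p.name, c.amount FROM customers p LEFT JOIN purchases c ON c.customer_id = p.id AND c.amount > 1061.43

Result:
name  | amount 
------+--------
Grace | 1407.87
Grace | 1574.78
Grace | 1772.33
Bob   | 1440.96
Bob   | 1668.33
Alice | NULL   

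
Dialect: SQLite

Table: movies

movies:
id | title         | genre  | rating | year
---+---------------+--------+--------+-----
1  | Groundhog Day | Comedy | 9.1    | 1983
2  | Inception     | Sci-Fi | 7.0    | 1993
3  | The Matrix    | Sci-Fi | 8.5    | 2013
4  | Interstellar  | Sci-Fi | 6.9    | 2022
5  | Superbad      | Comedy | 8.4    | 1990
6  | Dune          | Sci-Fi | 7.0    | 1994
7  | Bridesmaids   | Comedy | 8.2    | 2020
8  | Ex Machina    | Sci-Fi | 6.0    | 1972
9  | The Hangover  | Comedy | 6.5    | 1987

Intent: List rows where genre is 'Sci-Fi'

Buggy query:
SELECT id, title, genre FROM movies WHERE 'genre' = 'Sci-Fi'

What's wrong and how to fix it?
Bug: Single quotes denote string literals in SQL; the column name is being compared as a constant string

Fix: Reference the column as genre without single quotes

Corrected query:
SELECT id, title, genre FROM movies WHERE genre = 'Sci-Fi'

Result:
id | title        | genre 
---+--------------+-------
2  | Inception    | Sci-Fi
3  | The Matrix   | Sci-Fi
4  | Interstellar | Sci-Fi
6  | Dune         | Sci-Fi
8  | Ex Machina   | Sci-Fi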